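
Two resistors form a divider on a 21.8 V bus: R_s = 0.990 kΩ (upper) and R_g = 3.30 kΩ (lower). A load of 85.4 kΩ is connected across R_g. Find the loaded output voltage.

V_out ≈ 16.6 V

The load sits in parallel with R_g: R_g‖R_L = (3300 × 85400) / (3300 + 85400) = 3177 Ω.
V_out = 21.8 × 3177 / (990 + 3177) = 21.8 × 3177/4167 = 16.6 V.
(Unloaded it would have been 16.8 V.)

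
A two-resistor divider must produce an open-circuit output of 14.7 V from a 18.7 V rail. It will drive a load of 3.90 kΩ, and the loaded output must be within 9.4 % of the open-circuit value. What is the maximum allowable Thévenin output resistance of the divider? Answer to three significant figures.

Loading drop = R_th/(R_th + R_L) ≤ 0.0940, so R_th ≤ R_L · ε/(1−ε) = 3.90 kΩ × 0.0940/0.9060 = 405 Ω.

R_th ≤ 405 Ω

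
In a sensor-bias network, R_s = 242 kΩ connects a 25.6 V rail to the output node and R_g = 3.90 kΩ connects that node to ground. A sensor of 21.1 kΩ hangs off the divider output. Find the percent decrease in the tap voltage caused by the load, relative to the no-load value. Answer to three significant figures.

Unloaded V = 25.6 × 3.90/245.9 = 0.4060 V.
Loaded: R_g‖R_L = 3.292 kΩ, giving V = 25.6 × 3.292/245.3 = 0.3435 V.
Drop = (0.4060 − 0.3435) / 0.4060 = 15.4 %.

15.4 %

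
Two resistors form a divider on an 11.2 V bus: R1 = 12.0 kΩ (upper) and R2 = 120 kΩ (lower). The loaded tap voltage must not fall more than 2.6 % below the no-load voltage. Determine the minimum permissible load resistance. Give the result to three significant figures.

Output resistance R_th = R1‖R2 = (12.0 × 120)/132.0 = 10.91 kΩ.
The fractional drop is R_th/(R_th + R_L); requiring this ≤ 0.0260 gives R_L ≥ R_th(1/0.0260 − 1) = 10.91 × 37.46 = 409 kΩ.

R_L(min) ≈ 409 kΩ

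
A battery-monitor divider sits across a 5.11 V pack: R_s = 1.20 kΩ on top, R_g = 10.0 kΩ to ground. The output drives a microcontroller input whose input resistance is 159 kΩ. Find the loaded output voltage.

The load sits in parallel with R_g: R_g‖R_L = (10.0 × 159) / (10.0 + 159) = 9.408 kΩ.
V_out = 5.11 × 9.408 / (1.20 + 9.408) = 5.11 × 9.408/10.61 = 4.53 V.

V_out ≈ 4.53 V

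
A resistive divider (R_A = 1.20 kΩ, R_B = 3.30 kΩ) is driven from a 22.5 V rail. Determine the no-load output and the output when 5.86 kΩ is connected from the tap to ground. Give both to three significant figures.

Open-circuit: V = 22.5 × 3.30/(1.20 + 3.30) = 16.5 V.
With the load, R_B becomes R_B‖R_L = 2.111 kΩ, so V = 22.5 × 2.111/3.311 = 14.3 V.

Unloaded: 16.5 V; loaded: 14.3 V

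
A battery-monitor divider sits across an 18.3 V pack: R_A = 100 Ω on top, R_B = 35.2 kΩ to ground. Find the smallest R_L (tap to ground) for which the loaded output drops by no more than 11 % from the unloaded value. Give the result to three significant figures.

Output resistance R_th = R_A‖R_B = (100 × 35200)/35300 = 99.72 Ω.
The fractional drop is R_th/(R_th + R_L); requiring this ≤ 0.110 gives R_L ≥ R_th(1/0.110 − 1) = 99.72 × 8.091 = 807 Ω.

R_L(min) ≈ 807 Ω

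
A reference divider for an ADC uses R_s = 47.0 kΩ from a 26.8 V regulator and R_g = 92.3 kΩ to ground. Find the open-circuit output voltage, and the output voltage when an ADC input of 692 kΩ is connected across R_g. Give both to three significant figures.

Unloaded: 17.8 V; loaded: 17.0 V

Open-circuit: V = 26.8 × 92.3/(47.0 + 92.3) = 17.8 V.
With the load, R_g becomes R_g‖R_L = 81.44 kΩ, so V = 26.8 × 81.44/128.4 = 17.0 V.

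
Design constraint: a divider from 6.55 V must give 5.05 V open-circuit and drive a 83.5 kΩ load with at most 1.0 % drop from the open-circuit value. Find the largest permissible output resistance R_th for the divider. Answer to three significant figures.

R_th ≤ 843 Ω

Loading drop = R_th/(R_th + R_L) ≤ 0.0100, so R_th ≤ R_L · ε/(1−ε) = 83.5 kΩ × 0.0100/0.9900 = 843 Ω.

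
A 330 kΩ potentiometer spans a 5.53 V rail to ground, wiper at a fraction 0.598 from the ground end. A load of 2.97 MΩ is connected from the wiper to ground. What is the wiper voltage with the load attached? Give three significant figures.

The wiper splits the pot into (1−α)R = 132.7 kΩ above and αR = 197.3 kΩ below.
Lower section ‖ load = 185.0 kΩ.
V_wiper = 5.53 × 185.0/(132.7 + 185.0) = 3.22 V.

V ≈ 3.22 V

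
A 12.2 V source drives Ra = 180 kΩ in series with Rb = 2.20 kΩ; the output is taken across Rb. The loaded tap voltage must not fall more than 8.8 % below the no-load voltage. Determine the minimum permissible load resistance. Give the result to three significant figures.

R_L(min) ≈ 22.5 kΩ

Output resistance R_th = Ra‖Rb = (180 × 2.20)/182.2 = 2.173 kΩ.
The fractional drop is R_th/(R_th + R_L); requiring this ≤ 0.0880 gives R_L ≥ R_th(1/0.0880 − 1) = 2.173 × 10.36 = 22.5 kΩ.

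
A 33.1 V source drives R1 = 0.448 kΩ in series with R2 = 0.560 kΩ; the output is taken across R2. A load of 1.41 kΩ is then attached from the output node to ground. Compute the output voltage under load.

V_out ≈ 15.6 V

The load sits in parallel with R2: R2‖R_L = (560 × 1410) / (560 + 1410) = 400.8 Ω.
V_out = 33.1 × 400.8 / (448 + 400.8) = 33.1 × 400.8/848.8 = 15.6 V.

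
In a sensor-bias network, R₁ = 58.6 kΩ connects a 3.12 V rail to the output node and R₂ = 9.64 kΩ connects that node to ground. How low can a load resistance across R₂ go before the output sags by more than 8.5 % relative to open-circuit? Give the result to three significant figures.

Output resistance R_th = R₁‖R₂ = (58.6 × 9.64)/68.24 = 8.278 kΩ.
The fractional drop is R_th/(R_th + R_L); requiring this ≤ 0.0850 gives R_L ≥ R_th(1/0.0850 − 1) = 8.278 × 10.76 = 89.1 kΩ.

R_L(min) ≈ 89.1 kΩ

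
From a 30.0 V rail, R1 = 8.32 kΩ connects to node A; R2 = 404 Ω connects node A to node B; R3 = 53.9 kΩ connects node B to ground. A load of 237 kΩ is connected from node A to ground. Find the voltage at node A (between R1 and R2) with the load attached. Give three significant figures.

Below node A the series string R2+R3 = 54300 Ω sits in parallel with the 237000 Ω load: 44180 Ω.
V_A = 30.0 × 44180/(8320 + 44180) = 25.2 V.

V ≈ 25.2 V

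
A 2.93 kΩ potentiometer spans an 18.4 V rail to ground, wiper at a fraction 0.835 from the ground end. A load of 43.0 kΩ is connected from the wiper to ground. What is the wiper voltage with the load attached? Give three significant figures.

The wiper splits the pot into (1−α)R = 483.5 Ω above and αR = 2447 Ω below.
Lower section ‖ load = 2315 Ω.
V_wiper = 18.4 × 2315/(483.5 + 2315) = 15.2 V.

V ≈ 15.2 V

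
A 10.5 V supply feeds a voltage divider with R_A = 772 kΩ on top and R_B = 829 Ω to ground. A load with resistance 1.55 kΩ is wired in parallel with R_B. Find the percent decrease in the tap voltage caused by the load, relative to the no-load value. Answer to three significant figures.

34.8 %

The divider's output (Thévenin) resistance is R_A‖R_B = 828.1 Ω.
Fractional drop under load = R_th/(R_th + R_L) = 828.1 / (828.1 + 1550) = 0.3482.
So the output falls by 34.8 %.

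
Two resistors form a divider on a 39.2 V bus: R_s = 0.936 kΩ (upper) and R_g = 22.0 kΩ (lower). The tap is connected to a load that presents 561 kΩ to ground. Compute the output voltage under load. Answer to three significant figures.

V_out ≈ 37.5 V

The load sits in parallel with R_g: R_g‖R_L = (22000 × 561000) / (22000 + 561000) = 21170 Ω.
V_out = 39.2 × 21170 / (936 + 21170) = 39.2 × 21170/22110 = 37.5 V.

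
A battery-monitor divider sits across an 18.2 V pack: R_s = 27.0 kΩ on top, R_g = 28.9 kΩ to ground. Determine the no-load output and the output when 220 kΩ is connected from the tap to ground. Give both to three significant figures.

Unloaded: 9.41 V; loaded: 8.85 V

Open-circuit: V = 18.2 × 28.9/(27.0 + 28.9) = 9.41 V.
With the load, R_g becomes R_g‖R_L = 25.54 kΩ, so V = 18.2 × 25.54/52.54 = 8.85 V.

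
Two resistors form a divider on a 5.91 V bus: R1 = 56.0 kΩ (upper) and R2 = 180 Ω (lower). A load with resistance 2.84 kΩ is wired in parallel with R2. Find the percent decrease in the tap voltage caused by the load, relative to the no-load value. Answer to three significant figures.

5.94 %

The divider's output (Thévenin) resistance is R1‖R2 = 179.4 Ω.
Fractional drop under load = R_th/(R_th + R_L) = 179.4 / (179.4 + 2840) = 0.05942.
So the output falls by 5.94 %.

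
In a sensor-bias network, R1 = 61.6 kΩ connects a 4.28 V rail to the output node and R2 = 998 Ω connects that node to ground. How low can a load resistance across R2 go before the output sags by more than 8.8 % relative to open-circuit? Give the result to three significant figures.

R_L(min) ≈ 10.2 kΩ

Output resistance R_th = R1‖R2 = (61600 × 998)/62600 = 982.1 Ω.
The fractional drop is R_th/(R_th + R_L); requiring this ≤ 0.0880 gives R_L ≥ R_th(1/0.0880 − 1) = 982.1 × 10.36 = 10.2 kΩ.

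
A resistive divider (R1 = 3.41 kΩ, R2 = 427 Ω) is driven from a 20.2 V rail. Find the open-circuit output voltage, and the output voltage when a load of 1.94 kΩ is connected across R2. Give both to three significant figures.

Open-circuit: V = 20.2 × 427/(3410 + 427) = 2.25 V.
With the load, R2 becomes R2‖R_L = 350.0 Ω, so V = 20.2 × 350.0/3760 = 1.88 V.

Unloaded: 2.25 V; loaded: 1.88 V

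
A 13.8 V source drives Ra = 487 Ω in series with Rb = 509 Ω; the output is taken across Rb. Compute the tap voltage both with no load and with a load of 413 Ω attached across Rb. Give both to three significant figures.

Open-circuit: V = 13.8 × 509/(487 + 509) = 7.05 V.
With the load, Rb becomes Rb‖R_L = 228.0 Ω, so V = 13.8 × 228.0/715.0 = 4.40 V.

Unloaded: 7.05 V; loaded: 4.40 V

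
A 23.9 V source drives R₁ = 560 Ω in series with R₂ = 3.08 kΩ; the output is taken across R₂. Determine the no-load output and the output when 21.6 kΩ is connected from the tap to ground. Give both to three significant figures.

Unloaded: 20.2 V; loaded: 19.8 V

Open-circuit: V = 23.9 × 3080/(560 + 3080) = 20.2 V.
With the load, R₂ becomes R₂‖R_L = 2696 Ω, so V = 23.9 × 2696/3256 = 19.8 V.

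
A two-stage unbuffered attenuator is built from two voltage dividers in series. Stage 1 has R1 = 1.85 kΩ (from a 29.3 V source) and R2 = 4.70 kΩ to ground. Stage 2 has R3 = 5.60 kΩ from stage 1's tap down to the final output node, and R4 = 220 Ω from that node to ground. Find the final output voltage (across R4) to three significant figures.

V_out ≈ 0.647 V

Stage 2 presents R3+R4 = 5820 Ω as a load on stage 1's tap.
Stage 1's lower leg becomes R2‖(R3+R4) = 2600 Ω, so V_mid = 29.3 × 2600/4450 = 17.12 V.
Stage 2 is itself unloaded: V_out = V_mid × R4/(R3+R4) = 17.12 × 220/5820 = 0.647 V.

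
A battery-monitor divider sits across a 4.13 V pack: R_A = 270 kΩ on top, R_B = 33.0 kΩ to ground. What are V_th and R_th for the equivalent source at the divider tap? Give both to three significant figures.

V_th = 0.450 V, R_th = 29.4 kΩ

V_th is the open-circuit tap voltage: 4.13 × 33.0/(270 + 33.0) = 0.450 V.
With the supply zeroed, R_A and R_B appear in parallel from the tap: R_th = R_A‖R_B = (270 × 33.0)/303.0 = 29.4 kΩ.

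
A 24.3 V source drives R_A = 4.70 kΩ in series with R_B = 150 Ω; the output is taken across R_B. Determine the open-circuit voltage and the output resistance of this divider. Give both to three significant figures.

V_th = 0.752 V, R_th = 145 Ω

V_th is the open-circuit tap voltage: 24.3 × 150/(4700 + 150) = 0.752 V.
With the supply zeroed, R_A and R_B appear in parallel from the tap: R_th = R_A‖R_B = (4700 × 150)/4850 = 145 Ω.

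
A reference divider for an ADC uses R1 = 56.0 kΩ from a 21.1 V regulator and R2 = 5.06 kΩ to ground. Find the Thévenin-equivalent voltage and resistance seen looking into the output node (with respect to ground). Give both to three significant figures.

V_th is the open-circuit tap voltage: 21.1 × 5.06/(56.0 + 5.06) = 1.75 V.
With the supply zeroed, R1 and R2 appear in parallel from the tap: R_th = R1‖R2 = (56.0 × 5.06)/61.06 = 4.64 kΩ.

V_th = 1.75 V, R_th = 4.64 kΩ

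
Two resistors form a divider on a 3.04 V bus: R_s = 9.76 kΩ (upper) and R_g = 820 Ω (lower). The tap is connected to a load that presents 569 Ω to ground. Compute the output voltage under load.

The load sits in parallel with R_g: R_g‖R_L = (820 × 569) / (820 + 569) = 335.9 Ω.
V_out = 3.04 × 335.9 / (9760 + 335.9) = 3.04 × 335.9/10100 = 0.101 V.

V_out ≈ 0.101 V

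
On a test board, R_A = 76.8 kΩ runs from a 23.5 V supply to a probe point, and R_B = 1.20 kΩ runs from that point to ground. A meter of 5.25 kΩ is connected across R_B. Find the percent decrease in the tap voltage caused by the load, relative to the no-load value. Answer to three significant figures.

18.4 %

Unloaded V = 23.5 × 1.20/78.00 = 0.3615 V.
Loaded: R_B‖R_L = 0.9767 kΩ, giving V = 23.5 × 0.9767/77.78 = 0.2951 V.
Drop = (0.3615 − 0.2951) / 0.3615 = 18.4 %.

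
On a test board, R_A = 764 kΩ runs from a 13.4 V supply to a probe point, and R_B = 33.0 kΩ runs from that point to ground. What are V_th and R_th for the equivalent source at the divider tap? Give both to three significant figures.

V_th = 0.555 V, R_th = 31.6 kΩ

V_th is the open-circuit tap voltage: 13.4 × 33.0/(764 + 33.0) = 0.555 V.
With the supply zeroed, R_A and R_B appear in parallel from the tap: R_th = R_A‖R_B = (764 × 33.0)/797.0 = 31.6 kΩ.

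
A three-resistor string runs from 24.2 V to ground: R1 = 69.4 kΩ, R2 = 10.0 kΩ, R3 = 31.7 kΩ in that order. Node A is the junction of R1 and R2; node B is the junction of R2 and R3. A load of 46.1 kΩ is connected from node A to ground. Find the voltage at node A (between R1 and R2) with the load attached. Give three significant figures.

Below node A the series string R2+R3 = 41.70 kΩ sits in parallel with the 46.1 kΩ load: 21.89 kΩ.
V_A = 24.2 × 21.89/(69.4 + 21.89) = 5.80 V.

V ≈ 5.80 V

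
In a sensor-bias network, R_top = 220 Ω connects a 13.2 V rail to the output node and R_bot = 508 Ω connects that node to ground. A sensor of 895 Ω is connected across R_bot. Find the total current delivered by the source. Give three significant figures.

R_bot‖R_L = 324.1 Ω, so the source sees R_top + R_bot‖R_L = 544.1 Ω.
I = 13.2 V / 544.1 Ω = 24.3 mA.

I ≈ 24.3 mA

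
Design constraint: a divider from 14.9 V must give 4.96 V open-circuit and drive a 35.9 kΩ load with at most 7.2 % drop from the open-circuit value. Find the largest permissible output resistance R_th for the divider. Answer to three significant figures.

R_th ≤ 2.79 kΩ

Loading drop = R_th/(R_th + R_L) ≤ 0.0720, so R_th ≤ R_L · ε/(1−ε) = 35.9 kΩ × 0.0720/0.9280 = 2.79 kΩ.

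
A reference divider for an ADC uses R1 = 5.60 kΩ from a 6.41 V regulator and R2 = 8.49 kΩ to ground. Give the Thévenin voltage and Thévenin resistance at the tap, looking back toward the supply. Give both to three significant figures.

V_th = 3.86 V, R_th = 3.37 kΩ

V_th is the open-circuit tap voltage: 6.41 × 8.49/(5.60 + 8.49) = 3.86 V.
With the supply zeroed, R1 and R2 appear in parallel from the tap: R_th = R1‖R2 = (5.60 × 8.49)/14.09 = 3.37 kΩ.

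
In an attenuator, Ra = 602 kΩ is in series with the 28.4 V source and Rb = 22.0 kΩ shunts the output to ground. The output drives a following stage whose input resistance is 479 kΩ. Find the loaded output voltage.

The load sits in parallel with Rb: Rb‖R_L = (22.0 × 479) / (22.0 + 479) = 21.03 kΩ.
V_out = 28.4 × 21.03 / (602 + 21.03) = 28.4 × 21.03/623.0 = 0.959 V.
(Unloaded it would have been 1.00 V.)

V_out ≈ 0.959 V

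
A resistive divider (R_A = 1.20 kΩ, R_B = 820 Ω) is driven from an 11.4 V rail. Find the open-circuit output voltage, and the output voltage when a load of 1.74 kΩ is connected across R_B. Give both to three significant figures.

Open-circuit: V = 11.4 × 820/(1200 + 820) = 4.63 V.
With the load, R_B becomes R_B‖R_L = 557.3 Ω, so V = 11.4 × 557.3/1757 = 3.62 V.

Unloaded: 4.63 V; loaded: 3.62 V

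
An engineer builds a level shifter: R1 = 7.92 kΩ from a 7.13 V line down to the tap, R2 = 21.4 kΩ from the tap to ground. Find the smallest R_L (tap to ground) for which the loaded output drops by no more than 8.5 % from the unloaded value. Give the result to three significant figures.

Output resistance R_th = R1‖R2 = (7.92 × 21.4)/29.32 = 5.781 kΩ.
The fractional drop is R_th/(R_th + R_L); requiring this ≤ 0.0850 gives R_L ≥ R_th(1/0.0850 − 1) = 5.781 × 10.76 = 62.2 kΩ.

R_L(min) ≈ 62.2 kΩ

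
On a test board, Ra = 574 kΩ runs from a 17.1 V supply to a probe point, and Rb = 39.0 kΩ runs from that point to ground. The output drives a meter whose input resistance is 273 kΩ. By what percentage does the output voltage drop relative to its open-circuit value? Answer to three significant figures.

Unloaded V = 17.1 × 39.0/613.0 = 1.0879 V.
Loaded: Rb‖R_L = 34.12 kΩ, giving V = 17.1 × 34.12/608.1 = 0.95957 V.
Drop = (1.0879 − 0.95957) / 1.0879 = 11.8 %.

11.8 %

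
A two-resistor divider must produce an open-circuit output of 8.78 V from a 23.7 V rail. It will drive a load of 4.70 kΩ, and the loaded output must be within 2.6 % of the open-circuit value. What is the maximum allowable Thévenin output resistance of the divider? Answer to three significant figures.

R_th ≤ 125 Ω

Loading drop = R_th/(R_th + R_L) ≤ 0.0260, so R_th ≤ R_L · ε/(1−ε) = 4.70 kΩ × 0.0260/0.9740 = 125 Ω.
(Any R1, R2 with R2/(R1+R2) = 0.370 and R1‖R2 ≤ 125 Ω will meet the spec.)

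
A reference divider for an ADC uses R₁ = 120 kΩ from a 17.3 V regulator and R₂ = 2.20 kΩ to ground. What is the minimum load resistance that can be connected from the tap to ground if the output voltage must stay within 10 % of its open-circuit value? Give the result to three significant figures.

Output resistance R_th = R₁‖R₂ = (120 × 2.20)/122.2 = 2.160 kΩ.
The fractional drop is R_th/(R_th + R_L); requiring this ≤ 0.100 gives R_L ≥ R_th(1/0.100 − 1) = 2.160 × 9.000 = 19.4 kΩ.

R_L(min) ≈ 19.4 kΩ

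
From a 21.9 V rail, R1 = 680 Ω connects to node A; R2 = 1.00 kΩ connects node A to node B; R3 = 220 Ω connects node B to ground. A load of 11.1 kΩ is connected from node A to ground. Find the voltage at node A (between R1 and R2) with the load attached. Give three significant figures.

V ≈ 13.5 V

Below node A the series string R2+R3 = 1220 Ω sits in parallel with the 11100 Ω load: 1099 Ω.
V_A = 21.9 × 1099/(680 + 1099) = 13.5 V.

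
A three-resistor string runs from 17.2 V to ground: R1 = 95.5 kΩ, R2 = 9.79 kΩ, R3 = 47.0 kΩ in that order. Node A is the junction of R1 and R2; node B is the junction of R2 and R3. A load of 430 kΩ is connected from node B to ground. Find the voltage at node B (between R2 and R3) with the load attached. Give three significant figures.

At node B, R3 is in parallel with the load: R3‖R_L = 42.37 kΩ.
Below node A the resistance is R2 + (R3‖R_L) = 52.16 kΩ, so V_A = 17.2 × 52.16/147.7 = 6.076 V.
Then V_B = V_A × (R3‖R_L)/(R2 + R3‖R_L) = 6.076 × 42.37/52.16 = 4.94 V.

V ≈ 4.94 V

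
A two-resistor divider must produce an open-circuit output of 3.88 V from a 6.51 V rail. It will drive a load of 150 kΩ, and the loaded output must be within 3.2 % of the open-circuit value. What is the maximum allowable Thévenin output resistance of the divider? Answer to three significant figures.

R_th ≤ 4.96 kΩ

Loading drop = R_th/(R_th + R_L) ≤ 0.0320, so R_th ≤ R_L · ε/(1−ε) = 150 kΩ × 0.0320/0.9680 = 4.96 kΩ.
(Any R1, R2 with R2/(R1+R2) = 0.596 and R1‖R2 ≤ 4.96 kΩ will meet the spec.)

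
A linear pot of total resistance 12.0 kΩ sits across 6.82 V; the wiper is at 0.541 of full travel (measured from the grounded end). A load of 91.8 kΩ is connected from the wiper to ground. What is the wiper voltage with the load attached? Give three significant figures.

The wiper splits the pot into (1−α)R = 5.508 kΩ above and αR = 6.492 kΩ below.
Lower section ‖ load = 6.063 kΩ.
V_wiper = 6.82 × 6.063/(5.508 + 6.063) = 3.57 V.

V ≈ 3.57 V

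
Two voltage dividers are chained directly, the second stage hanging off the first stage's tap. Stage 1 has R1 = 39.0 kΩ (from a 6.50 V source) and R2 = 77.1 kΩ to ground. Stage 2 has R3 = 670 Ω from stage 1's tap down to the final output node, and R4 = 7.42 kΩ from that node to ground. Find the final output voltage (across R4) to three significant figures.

V_out ≈ 0.942 V

Stage 2 presents R3+R4 = 8090 Ω as a load on stage 1's tap.
Stage 1's lower leg becomes R2‖(R3+R4) = 7322 Ω, so V_mid = 6.50 × 7322/46320 = 1.027 V.
Stage 2 is itself unloaded: V_out = V_mid × R4/(R3+R4) = 1.027 × 7420/8090 = 0.942 V.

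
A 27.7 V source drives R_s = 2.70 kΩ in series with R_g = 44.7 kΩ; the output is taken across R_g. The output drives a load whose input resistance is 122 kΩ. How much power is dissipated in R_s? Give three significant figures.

P ≈ 1.65 mW

Total resistance from the source is R_s + (R_g‖R_L) = 35.41 kΩ, so I = 27.7/35.41 kΩ = 0.7822 mA.
P = I²·R_s = (0.7822 mA)² × 2.70 kΩ = 1.65 mW.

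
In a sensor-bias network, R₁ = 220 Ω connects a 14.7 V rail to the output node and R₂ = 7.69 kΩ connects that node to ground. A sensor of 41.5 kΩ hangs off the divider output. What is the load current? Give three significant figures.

R₂‖R_L = 6488 Ω; V_out = 14.7 × 6488/6708 = 14.22 V.
I_L = V_out / R_L = 14.22 / 41.5 kΩ = 0.343 mA.

I_L ≈ 0.343 mA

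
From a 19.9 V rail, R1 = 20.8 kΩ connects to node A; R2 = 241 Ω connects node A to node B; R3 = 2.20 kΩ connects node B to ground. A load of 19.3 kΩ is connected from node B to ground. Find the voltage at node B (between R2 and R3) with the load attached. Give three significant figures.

V ≈ 1.71 V

At node B, R3 is in parallel with the load: R3‖R_L = 1975 Ω.
Below node A the resistance is R2 + (R3‖R_L) = 2216 Ω, so V_A = 19.9 × 2216/23020 = 1.916 V.
Then V_B = V_A × (R3‖R_L)/(R2 + R3‖R_L) = 1.916 × 1975/2216 = 1.71 V.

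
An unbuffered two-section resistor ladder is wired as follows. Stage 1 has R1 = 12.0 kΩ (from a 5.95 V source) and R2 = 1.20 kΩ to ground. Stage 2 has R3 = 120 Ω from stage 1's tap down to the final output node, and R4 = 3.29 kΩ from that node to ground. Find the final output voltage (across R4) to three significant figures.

V_out ≈ 0.395 V

Stage 2 presents R3+R4 = 3410 Ω as a load on stage 1's tap.
Stage 1's lower leg becomes R2‖(R3+R4) = 887.6 Ω, so V_mid = 5.95 × 887.6/12890 = 0.4098 V.
Stage 2 is itself unloaded: V_out = V_mid × R4/(R3+R4) = 0.4098 × 3290/3410 = 0.395 V.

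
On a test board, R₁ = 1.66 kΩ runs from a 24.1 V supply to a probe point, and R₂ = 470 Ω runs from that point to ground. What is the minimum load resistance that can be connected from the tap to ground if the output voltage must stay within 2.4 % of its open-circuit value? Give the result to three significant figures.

Output resistance R_th = R₁‖R₂ = (1660 × 470)/2130 = 366.3 Ω.
The fractional drop is R_th/(R_th + R_L); requiring this ≤ 0.0240 gives R_L ≥ R_th(1/0.0240 − 1) = 366.3 × 40.67 = 14.9 kΩ.

R_L(min) ≈ 14.9 kΩ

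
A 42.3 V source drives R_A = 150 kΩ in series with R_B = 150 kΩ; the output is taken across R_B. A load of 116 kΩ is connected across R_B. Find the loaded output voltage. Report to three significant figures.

The load sits in parallel with R_B: R_B‖R_L = (150 × 116) / (150 + 116) = 65.41 kΩ.
V_out = 42.3 × 65.41 / (150 + 65.41) = 42.3 × 65.41/215.4 = 12.8 V.

V_out ≈ 12.8 V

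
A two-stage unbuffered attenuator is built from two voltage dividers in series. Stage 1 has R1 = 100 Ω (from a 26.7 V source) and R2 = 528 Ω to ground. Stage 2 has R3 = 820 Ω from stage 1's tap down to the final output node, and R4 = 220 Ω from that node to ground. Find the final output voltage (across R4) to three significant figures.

V_out ≈ 4.39 V

Stage 2 presents R3+R4 = 1040 Ω as a load on stage 1's tap.
Stage 1's lower leg becomes R2‖(R3+R4) = 350.2 Ω, so V_mid = 26.7 × 350.2/450.2 = 20.77 V.
Stage 2 is itself unloaded: V_out = V_mid × R4/(R3+R4) = 20.77 × 220/1040 = 4.39 V.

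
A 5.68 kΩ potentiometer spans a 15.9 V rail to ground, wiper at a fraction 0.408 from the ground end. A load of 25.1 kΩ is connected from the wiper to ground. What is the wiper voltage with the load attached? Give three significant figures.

V ≈ 6.15 V

The wiper splits the pot into (1−α)R = 3.363 kΩ above and αR = 2.317 kΩ below.
Lower section ‖ load = 2.122 kΩ.
V_wiper = 15.9 × 2.122/(3.363 + 2.122) = 6.15 V.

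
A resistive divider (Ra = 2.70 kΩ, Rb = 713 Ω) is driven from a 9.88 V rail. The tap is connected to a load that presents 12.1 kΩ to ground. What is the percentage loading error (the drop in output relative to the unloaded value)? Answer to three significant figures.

The divider's output (Thévenin) resistance is Ra‖Rb = 564.0 Ω.
Fractional drop under load = R_th/(R_th + R_L) = 564.0 / (564.0 + 12100) = 0.04454.
So the output falls by 4.45 %.

4.45 %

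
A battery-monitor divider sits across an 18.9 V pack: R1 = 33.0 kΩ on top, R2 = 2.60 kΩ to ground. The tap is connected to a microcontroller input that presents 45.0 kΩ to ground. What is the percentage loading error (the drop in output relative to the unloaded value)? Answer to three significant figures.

The divider's output (Thévenin) resistance is R1‖R2 = 2.410 kΩ.
Fractional drop under load = R_th/(R_th + R_L) = 2.410 / (2.410 + 45.0) = 0.05084.
So the output falls by 5.08 %.

5.08 %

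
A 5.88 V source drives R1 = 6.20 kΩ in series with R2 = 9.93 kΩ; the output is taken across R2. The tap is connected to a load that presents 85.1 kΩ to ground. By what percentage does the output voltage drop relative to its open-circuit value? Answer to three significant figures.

4.29 %

The divider's output (Thévenin) resistance is R1‖R2 = 3.817 kΩ.
Fractional drop under load = R_th/(R_th + R_L) = 3.817 / (3.817 + 85.1) = 0.04293.
So the output falls by 4.29 %.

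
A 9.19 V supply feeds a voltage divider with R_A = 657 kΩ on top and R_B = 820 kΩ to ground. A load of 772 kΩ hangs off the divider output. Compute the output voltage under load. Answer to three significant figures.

V_out ≈ 3.46 V

The load sits in parallel with R_B: R_B‖R_L = (820 × 772) / (820 + 772) = 397.6 kΩ.
V_out = 9.19 × 397.6 / (657 + 397.6) = 9.19 × 397.6/1055 = 3.46 V.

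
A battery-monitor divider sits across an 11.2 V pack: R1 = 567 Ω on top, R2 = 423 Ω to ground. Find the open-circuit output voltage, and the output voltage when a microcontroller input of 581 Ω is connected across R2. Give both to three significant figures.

Unloaded: 4.79 V; loaded: 3.38 V

Open-circuit: V = 11.2 × 423/(567 + 423) = 4.79 V.
With the load, R2 becomes R2‖R_L = 244.8 Ω, so V = 11.2 × 244.8/811.8 = 3.38 V.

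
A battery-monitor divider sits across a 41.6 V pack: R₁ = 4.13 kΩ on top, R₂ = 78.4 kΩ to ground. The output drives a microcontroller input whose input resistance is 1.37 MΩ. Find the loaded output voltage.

The load sits in parallel with R₂: R₂‖R_L = (78.4 × 1370) / (78.4 + 1370) = 74.16 kΩ.
V_out = 41.6 × 74.16 / (4.13 + 74.16) = 41.6 × 74.16/78.29 = 39.4 V.
(Unloaded it would have been 39.5 V.)

V_out ≈ 39.4 V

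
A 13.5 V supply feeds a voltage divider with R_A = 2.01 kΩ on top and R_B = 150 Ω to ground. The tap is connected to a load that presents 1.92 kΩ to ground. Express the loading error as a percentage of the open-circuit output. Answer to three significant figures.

6.78 %

The divider's output (Thévenin) resistance is R_A‖R_B = 139.6 Ω.
Fractional drop under load = R_th/(R_th + R_L) = 139.6 / (139.6 + 1920) = 0.06777.
So the output falls by 6.78 %.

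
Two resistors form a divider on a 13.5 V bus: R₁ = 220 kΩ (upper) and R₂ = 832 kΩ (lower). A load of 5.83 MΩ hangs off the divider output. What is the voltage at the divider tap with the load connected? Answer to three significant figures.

V_out ≈ 10.4 V

The load sits in parallel with R₂: R₂‖R_L = (832 × 5830) / (832 + 5830) = 728.1 kΩ.
V_out = 13.5 × 728.1 / (220 + 728.1) = 13.5 × 728.1/948.1 = 10.4 V.
(Unloaded it would have been 10.7 V.)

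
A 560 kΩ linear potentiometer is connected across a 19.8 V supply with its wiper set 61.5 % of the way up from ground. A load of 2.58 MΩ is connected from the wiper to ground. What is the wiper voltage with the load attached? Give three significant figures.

V ≈ 11.6 V

The wiper splits the pot into (1−α)R = 215.6 kΩ above and αR = 344.4 kΩ below.
Lower section ‖ load = 303.8 kΩ.
V_wiper = 19.8 × 303.8/(215.6 + 303.8) = 11.6 V.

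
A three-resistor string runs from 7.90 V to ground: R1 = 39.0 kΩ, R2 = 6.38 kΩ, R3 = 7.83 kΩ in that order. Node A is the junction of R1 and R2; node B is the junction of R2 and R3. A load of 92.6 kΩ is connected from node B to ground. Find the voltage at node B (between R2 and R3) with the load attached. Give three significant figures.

V ≈ 1.08 V

At node B, R3 is in parallel with the load: R3‖R_L = 7.220 kΩ.
Below node A the resistance is R2 + (R3‖R_L) = 13.60 kΩ, so V_A = 7.90 × 13.60/52.60 = 2.043 V.
Then V_B = V_A × (R3‖R_L)/(R2 + R3‖R_L) = 2.043 × 7.220/13.60 = 1.08 V.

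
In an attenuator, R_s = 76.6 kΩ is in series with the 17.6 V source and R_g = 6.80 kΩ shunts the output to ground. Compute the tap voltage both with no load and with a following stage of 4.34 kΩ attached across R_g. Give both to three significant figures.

Unloaded: 1.44 V; loaded: 0.588 V

Open-circuit: V = 17.6 × 6.80/(76.6 + 6.80) = 1.44 V.
With the load, R_g becomes R_g‖R_L = 2.649 kΩ, so V = 17.6 × 2.649/79.25 = 0.588 V.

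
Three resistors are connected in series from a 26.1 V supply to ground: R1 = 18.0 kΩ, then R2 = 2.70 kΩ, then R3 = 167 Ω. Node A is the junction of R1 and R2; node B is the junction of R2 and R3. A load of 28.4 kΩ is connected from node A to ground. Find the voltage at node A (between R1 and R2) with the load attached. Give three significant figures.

V ≈ 3.30 V

Below node A the series string R2+R3 = 2867 Ω sits in parallel with the 28400 Ω load: 2604 Ω.
V_A = 26.1 × 2604/(18000 + 2604) = 3.30 V.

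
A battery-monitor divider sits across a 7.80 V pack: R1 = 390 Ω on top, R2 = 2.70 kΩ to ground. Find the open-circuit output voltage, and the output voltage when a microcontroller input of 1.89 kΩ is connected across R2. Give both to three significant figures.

Unloaded: 6.82 V; loaded: 5.77 V

Open-circuit: V = 7.80 × 2700/(390 + 2700) = 6.82 V.
With the load, R2 becomes R2‖R_L = 1112 Ω, so V = 7.80 × 1112/1502 = 5.77 V.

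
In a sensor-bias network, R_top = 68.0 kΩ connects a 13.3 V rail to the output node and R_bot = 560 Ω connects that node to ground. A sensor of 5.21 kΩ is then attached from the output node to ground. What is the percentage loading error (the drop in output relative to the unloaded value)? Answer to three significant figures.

9.63 %

The divider's output (Thévenin) resistance is R_top‖R_bot = 555.4 Ω.
Fractional drop under load = R_th/(R_th + R_L) = 555.4 / (555.4 + 5210) = 0.09634.
So the output falls by 9.63 %.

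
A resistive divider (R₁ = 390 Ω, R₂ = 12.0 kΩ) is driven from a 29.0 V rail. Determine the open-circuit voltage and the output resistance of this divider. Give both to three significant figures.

V_th is the open-circuit tap voltage: 29.0 × 12000/(390 + 12000) = 28.1 V.
With the supply zeroed, R₁ and R₂ appear in parallel from the tap: R_th = R₁‖R₂ = (390 × 12000)/12390 = 378 Ω.

V_th = 28.1 V, R_th = 378 Ω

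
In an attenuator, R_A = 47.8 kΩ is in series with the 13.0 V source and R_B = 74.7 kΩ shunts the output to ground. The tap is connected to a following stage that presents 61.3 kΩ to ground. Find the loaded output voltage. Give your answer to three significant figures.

V_out ≈ 5.37 V

The load sits in parallel with R_B: R_B‖R_L = (74.7 × 61.3) / (74.7 + 61.3) = 33.67 kΩ.
V_out = 13.0 × 33.67 / (47.8 + 33.67) = 13.0 × 33.67/81.47 = 5.37 V.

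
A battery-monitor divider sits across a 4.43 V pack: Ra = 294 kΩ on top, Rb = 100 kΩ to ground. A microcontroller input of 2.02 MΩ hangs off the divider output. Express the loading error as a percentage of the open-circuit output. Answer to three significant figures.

3.56 %

The divider's output (Thévenin) resistance is Ra‖Rb = 74.62 kΩ.
Fractional drop under load = R_th/(R_th + R_L) = 74.62 / (74.62 + 2020) = 0.03562.
So the output falls by 3.56 %.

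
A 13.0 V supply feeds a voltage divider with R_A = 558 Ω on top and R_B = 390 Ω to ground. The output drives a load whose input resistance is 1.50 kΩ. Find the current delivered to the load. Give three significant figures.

R_B‖R_L = 309.5 Ω; V_out = 13.0 × 309.5/867.5 = 4.638 V.
I_L = V_out / R_L = 4.638 / 1.50 kΩ = 3.09 mA.

I_L ≈ 3.09 mA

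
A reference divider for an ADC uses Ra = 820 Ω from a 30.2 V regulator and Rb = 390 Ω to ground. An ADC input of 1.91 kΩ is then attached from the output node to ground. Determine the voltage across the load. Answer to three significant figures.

V_out ≈ 8.55 V

The load sits in parallel with Rb: Rb‖R_L = (390 × 1910) / (390 + 1910) = 323.9 Ω.
V_out = 30.2 × 323.9 / (820 + 323.9) = 30.2 × 323.9/1144 = 8.55 V.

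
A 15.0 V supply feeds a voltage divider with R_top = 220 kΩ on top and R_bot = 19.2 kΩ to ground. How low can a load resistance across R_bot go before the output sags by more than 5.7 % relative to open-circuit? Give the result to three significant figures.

R_L(min) ≈ 292 kΩ

Output resistance R_th = R_top‖R_bot = (220 × 19.2)/239.2 = 17.66 kΩ.
The fractional drop is R_th/(R_th + R_L); requiring this ≤ 0.0570 gives R_L ≥ R_th(1/0.0570 − 1) = 17.66 × 16.54 = 292 kΩ.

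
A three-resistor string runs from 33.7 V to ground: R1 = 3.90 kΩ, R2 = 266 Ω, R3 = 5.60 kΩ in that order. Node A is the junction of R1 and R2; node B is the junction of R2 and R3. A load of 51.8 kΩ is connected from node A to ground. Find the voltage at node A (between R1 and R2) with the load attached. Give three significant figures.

Below node A the series string R2+R3 = 5866 Ω sits in parallel with the 51800 Ω load: 5269 Ω.
V_A = 33.7 × 5269/(3900 + 5269) = 19.4 V.

V ≈ 19.4 V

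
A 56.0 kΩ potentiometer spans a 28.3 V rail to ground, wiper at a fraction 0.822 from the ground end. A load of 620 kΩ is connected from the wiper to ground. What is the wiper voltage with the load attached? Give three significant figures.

V ≈ 23.0 V

The wiper splits the pot into (1−α)R = 9.968 kΩ above and αR = 46.03 kΩ below.
Lower section ‖ load = 42.85 kΩ.
V_wiper = 28.3 × 42.85/(9.968 + 42.85) = 23.0 V.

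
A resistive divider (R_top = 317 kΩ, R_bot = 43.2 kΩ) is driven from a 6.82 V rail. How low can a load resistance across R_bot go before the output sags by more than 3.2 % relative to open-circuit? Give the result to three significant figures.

Output resistance R_th = R_top‖R_bot = (317 × 43.2)/360.2 = 38.02 kΩ.
The fractional drop is R_th/(R_th + R_L); requiring this ≤ 0.0320 gives R_L ≥ R_th(1/0.0320 − 1) = 38.02 × 30.25 = 1.15 MΩ.

R_L(min) ≈ 1.15 MΩ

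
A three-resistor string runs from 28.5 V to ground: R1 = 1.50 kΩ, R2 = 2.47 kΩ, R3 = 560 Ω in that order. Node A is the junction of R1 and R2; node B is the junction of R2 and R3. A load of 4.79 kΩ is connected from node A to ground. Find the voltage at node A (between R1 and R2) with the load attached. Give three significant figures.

V ≈ 15.8 V

Below node A the series string R2+R3 = 3030 Ω sits in parallel with the 4790 Ω load: 1856 Ω.
V_A = 28.5 × 1856/(1500 + 1856) = 15.8 V.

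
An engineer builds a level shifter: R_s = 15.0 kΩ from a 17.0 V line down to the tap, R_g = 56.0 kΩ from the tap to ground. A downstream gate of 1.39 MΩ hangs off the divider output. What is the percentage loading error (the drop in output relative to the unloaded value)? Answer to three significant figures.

The divider's output (Thévenin) resistance is R_s‖R_g = 11.83 kΩ.
Fractional drop under load = R_th/(R_th + R_L) = 11.83 / (11.83 + 1390) = 0.008440.
So the output falls by 0.844 %.

0.844 %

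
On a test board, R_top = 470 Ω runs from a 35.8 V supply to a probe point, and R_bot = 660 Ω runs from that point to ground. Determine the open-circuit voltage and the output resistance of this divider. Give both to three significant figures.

V_th is the open-circuit tap voltage: 35.8 × 660/(470 + 660) = 20.9 V.
With the supply zeroed, R_top and R_bot appear in parallel from the tap: R_th = R_top‖R_bot = (470 × 660)/1130 = 275 Ω.

V_th = 20.9 V, R_th = 275 Ω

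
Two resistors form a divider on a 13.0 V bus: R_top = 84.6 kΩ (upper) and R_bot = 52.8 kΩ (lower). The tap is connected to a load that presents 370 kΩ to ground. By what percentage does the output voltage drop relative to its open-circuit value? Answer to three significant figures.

The divider's output (Thévenin) resistance is R_top‖R_bot = 32.51 kΩ.
Fractional drop under load = R_th/(R_th + R_L) = 32.51 / (32.51 + 370) = 0.08077.
So the output falls by 8.08 %.

8.08 %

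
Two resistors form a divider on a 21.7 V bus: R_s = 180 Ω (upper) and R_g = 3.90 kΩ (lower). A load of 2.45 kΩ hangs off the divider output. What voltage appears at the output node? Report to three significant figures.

V_out ≈ 19.4 V

The load sits in parallel with R_g: R_g‖R_L = (3900 × 2450) / (3900 + 2450) = 1505 Ω.
V_out = 21.7 × 1505 / (180 + 1505) = 21.7 × 1505/1685 = 19.4 V.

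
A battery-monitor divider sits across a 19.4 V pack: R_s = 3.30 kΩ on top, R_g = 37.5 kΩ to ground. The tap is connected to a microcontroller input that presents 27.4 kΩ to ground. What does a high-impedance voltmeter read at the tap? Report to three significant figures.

The load sits in parallel with R_g: R_g‖R_L = (37.5 × 27.4) / (37.5 + 27.4) = 15.83 kΩ.
V_out = 19.4 × 15.83 / (3.30 + 15.83) = 19.4 × 15.83/19.13 = 16.1 V.
(Unloaded it would have been 17.8 V.)

V_out ≈ 16.1 V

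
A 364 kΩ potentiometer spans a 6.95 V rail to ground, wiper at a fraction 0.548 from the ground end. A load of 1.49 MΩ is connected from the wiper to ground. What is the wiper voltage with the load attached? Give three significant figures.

V ≈ 3.59 V

The wiper splits the pot into (1−α)R = 164.5 kΩ above and αR = 199.5 kΩ below.
Lower section ‖ load = 175.9 kΩ.
V_wiper = 6.95 × 175.9/(164.5 + 175.9) = 3.59 V.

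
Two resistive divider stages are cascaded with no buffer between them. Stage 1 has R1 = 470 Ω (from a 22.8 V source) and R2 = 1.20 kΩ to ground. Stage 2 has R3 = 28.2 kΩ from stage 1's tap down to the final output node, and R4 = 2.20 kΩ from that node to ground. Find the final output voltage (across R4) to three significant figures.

V_out ≈ 1.17 V

Stage 2 presents R3+R4 = 30400 Ω as a load on stage 1's tap.
Stage 1's lower leg becomes R2‖(R3+R4) = 1154 Ω, so V_mid = 22.8 × 1154/1624 = 16.20 V.
Stage 2 is itself unloaded: V_out = V_mid × R4/(R3+R4) = 16.20 × 2200/30400 = 1.17 V.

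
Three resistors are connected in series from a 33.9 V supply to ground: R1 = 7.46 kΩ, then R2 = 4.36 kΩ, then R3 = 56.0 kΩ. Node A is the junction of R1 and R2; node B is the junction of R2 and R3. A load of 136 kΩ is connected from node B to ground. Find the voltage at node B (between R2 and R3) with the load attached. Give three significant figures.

V ≈ 26.1 V

At node B, R3 is in parallel with the load: R3‖R_L = 39.67 kΩ.
Below node A the resistance is R2 + (R3‖R_L) = 44.03 kΩ, so V_A = 33.9 × 44.03/51.49 = 28.99 V.
Then V_B = V_A × (R3‖R_L)/(R2 + R3‖R_L) = 28.99 × 39.67/44.03 = 26.1 V.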